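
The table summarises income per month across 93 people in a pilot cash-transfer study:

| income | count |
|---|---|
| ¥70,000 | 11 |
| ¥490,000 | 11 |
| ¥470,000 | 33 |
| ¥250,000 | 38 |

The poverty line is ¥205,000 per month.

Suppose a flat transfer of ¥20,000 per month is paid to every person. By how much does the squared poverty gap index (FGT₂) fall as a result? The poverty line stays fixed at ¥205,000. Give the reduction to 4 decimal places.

0.0141

Before: below the line — 11×¥70,000; squared poverty gap index (FGT₂) = 0.051294.
After the ¥20,000 transfer: below the line — 11×¥90,000; squared poverty gap index (FGT₂) = 0.037222.
Reduction = 0.051294 − 0.037222 = 0.0141.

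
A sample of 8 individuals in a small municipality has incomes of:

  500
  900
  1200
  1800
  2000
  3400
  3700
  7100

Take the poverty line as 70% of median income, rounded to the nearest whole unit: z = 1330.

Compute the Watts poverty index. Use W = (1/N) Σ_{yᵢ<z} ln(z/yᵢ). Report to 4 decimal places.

Poor units: 500, 900, 1200 (q = 3 of N = 8).
ln(z/y) terms: ln(1330/500) = 0.9783; ln(1330/900) = 0.3905; ln(1330/1200) = 0.1029.
W = 1.471723 / 8 = 0.1840.

0.1840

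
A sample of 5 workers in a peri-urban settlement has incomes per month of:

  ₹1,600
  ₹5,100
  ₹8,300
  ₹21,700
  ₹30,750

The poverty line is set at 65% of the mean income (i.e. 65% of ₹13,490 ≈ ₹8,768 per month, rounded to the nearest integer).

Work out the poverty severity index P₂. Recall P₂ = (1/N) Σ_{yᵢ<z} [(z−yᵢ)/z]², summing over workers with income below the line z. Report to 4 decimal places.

Below the line: ₹1,600, ₹5,100, ₹8,300 (q = 3 of N = 5).
Relative gaps: (8768−1600)/8768 = 0.8175; (8768−5100)/8768 = 0.4183; (8768−8300)/8768 = 0.0534.
Squared: 0.6683; 0.1750; 0.0028.
Sum = 0.846193; P₂ = 0.846193 / 5 = 0.1692.

0.1692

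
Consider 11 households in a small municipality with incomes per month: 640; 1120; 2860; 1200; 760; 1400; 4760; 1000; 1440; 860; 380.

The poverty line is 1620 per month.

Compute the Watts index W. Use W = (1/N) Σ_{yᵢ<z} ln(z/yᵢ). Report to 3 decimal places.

Below z: 380, 640, 760, 860, 1000, 1120, 1200, 1400, 1440 (q = 9 of N = 11).
Log shortfalls: ln(1620/380) = 1.4500; ln(1620/640) = 0.9287; ln(1620/760) = 0.7569; ln(1620/860) = 0.6332; ln(1620/1000) = 0.4824; ln(1620/1120) = 0.3691; ln(1620/1200) = 0.3001; ln(1620/1400) = 0.1460; ln(1620/1440) = 0.1178.
W = 5.184201 / 11 = 0.471.

0.471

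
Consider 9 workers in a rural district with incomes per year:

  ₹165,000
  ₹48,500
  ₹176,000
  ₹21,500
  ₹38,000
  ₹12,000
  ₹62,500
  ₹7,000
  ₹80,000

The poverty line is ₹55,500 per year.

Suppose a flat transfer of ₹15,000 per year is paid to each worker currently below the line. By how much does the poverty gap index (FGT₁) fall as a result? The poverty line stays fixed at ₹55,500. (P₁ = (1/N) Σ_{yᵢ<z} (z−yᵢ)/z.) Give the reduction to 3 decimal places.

0.134

Before: below the line — ₹7,000, ₹12,000, ₹21,500, ₹38,000, ₹48,500; poverty gap index (FGT₁) = 0.30130.
After the ₹15,000 transfer: below the line — ₹22,000, ₹27,000, ₹36,500, ₹53,000; poverty gap index (FGT₁) = 0.16717.
Reduction = 0.30130 − 0.16717 = 0.134.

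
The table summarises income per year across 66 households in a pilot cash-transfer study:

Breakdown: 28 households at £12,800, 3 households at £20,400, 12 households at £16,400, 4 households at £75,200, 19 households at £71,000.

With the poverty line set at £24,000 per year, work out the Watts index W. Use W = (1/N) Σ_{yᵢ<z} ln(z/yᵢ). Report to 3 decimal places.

Below the line: 28×£12,800, 12×£16,400, 3×£20,400 (q = 43 of N = 66).
ln(z/y) terms: ln(24000/12800) = 0.6286 (×28); ln(24000/16400) = 0.3808 (×12); ln(24000/20400) = 0.1625 (×3).
W = 22.657869 / 66 = 0.343.

0.343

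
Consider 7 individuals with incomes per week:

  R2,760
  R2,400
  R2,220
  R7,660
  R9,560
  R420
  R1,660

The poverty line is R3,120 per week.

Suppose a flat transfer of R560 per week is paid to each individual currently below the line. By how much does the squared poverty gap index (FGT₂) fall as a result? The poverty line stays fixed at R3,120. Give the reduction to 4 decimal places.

Before: below the line — R420, R1,660, R2,220, R2,400, R2,760; squared poverty gap index (FGT₂) = 0.159664.
After the R560 transfer: below the line — R980, R2,220, R2,780, R2,960; squared poverty gap index (FGT₂) = 0.081167.
Reduction = 0.159664 − 0.081167 = 0.0785.

0.0785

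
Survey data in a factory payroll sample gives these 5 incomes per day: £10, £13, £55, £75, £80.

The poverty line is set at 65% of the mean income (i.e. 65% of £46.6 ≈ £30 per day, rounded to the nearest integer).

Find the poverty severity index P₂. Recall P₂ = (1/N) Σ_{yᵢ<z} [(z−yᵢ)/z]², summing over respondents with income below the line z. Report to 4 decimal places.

0.1531

Below the line: £10, £13 (q = 2 of N = 5).
Gap ratios (z−y)/z: (30−10)/30 = 0.6667; (30−13)/30 = 0.5667.
Squared: 0.4444; 0.3211.
Sum = 0.765556; P₂ = 0.765556 / 5 = 0.1531.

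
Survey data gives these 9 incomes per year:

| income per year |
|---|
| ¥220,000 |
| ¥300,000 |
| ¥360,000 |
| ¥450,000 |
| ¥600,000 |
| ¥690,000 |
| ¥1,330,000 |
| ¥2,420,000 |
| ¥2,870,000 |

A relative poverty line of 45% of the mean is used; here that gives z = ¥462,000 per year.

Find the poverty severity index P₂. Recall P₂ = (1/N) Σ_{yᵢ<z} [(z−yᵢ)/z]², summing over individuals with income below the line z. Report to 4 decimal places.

Poor units: ¥220,000, ¥300,000, ¥360,000, ¥450,000 (q = 4 of N = 9).
Gap ratios (z−y)/z: (462000−220000)/462000 = 0.5238; (462000−300000)/462000 = 0.3506; (462000−360000)/462000 = 0.2208; (462000−450000)/462000 = 0.0260.
Squared: 0.2744; 0.1230; 0.0487; 0.0007.
Sum = 0.446749; P₂ = 0.446749 / 9 = 0.0496.

0.0496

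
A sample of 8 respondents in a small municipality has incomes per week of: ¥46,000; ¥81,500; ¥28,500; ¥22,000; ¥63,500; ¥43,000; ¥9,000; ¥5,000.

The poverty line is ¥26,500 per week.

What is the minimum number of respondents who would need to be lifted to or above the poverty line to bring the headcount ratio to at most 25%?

Currently q = 3 of N = 8 are below the line (H = 0.375).
A headcount ratio of at most 25% allows at most ⌊0.25 × 8⌋ = 2 poor respondents.
So at least 3 − 2 = 1 must be lifted.

1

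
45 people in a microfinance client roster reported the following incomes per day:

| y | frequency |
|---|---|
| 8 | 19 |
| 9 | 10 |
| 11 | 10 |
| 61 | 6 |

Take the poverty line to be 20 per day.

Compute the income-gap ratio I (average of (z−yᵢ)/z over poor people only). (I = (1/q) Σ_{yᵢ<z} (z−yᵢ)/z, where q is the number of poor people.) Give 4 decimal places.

Below the line: 19×8, 10×9, 10×11 (q = 39 of N = 45).
Shortfall ratios (z−y)/z: 0.6000 (×19), 0.5500 (×10), 0.4500 (×10); sum = 21.400000.
The income-gap ratio divides by q (the poor only): 21.400000 / 39 = 0.5487.

0.5487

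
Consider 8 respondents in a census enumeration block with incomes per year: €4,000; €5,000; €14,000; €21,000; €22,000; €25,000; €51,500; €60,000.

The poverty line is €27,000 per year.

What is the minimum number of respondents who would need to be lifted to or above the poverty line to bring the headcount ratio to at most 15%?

Currently q = 6 of N = 8 are below the line (H = 0.750).
A headcount ratio of at most 15% allows at most ⌊0.15 × 8⌋ = 1 poor respondents.
So at least 6 − 1 = 5 must be lifted.

5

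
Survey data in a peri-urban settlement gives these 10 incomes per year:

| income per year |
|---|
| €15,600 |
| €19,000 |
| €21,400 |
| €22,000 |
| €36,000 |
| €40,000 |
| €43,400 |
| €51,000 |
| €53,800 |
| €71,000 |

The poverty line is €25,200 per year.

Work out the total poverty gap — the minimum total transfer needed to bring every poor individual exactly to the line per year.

Below the line: €15,600, €19,000, €21,400, €22,000 (q = 4 of N = 10).
Individual gaps: 25200−15600 = 9600; 25200−19000 = 6200; 25200−21400 = 3800; 25200−22000 = 3200.
Aggregate gap = €22,800.

€22,800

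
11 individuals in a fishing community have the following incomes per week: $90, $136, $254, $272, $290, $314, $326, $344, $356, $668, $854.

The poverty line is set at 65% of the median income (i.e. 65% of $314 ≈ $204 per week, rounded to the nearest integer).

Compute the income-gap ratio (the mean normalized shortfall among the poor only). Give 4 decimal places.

Poor units: $90, $136 (q = 2 of N = 11).
Shortfall ratios (z−y)/z: 0.5588, 0.3333; sum = 0.892157.
The income-gap ratio divides by q (the poor only): 0.892157 / 2 = 0.4461.

0.4461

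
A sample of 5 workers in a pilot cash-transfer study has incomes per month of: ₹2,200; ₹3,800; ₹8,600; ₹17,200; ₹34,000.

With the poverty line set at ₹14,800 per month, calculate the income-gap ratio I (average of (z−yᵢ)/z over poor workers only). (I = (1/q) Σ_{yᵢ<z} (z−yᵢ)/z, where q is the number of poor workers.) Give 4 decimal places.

0.6712

Below the line: ₹2,200, ₹3,800, ₹8,600 (q = 3 of N = 5).
Relative gaps: 0.8514, 0.7432, 0.4189; sum = 2.013514.
The income-gap ratio divides by q (the poor only): 2.013514 / 3 = 0.6712.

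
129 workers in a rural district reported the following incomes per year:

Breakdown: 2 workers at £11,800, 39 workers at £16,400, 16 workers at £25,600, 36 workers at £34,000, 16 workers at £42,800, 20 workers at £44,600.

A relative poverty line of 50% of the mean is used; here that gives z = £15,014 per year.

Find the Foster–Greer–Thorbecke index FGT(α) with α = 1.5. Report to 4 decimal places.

Poor units: 2×£11,800 (q = 2 of N = 129).
Normalized shortfalls: (15014−11800)/15014 = 0.2141 (×2).
Raised to α = 1.5: 0.09904 (×2).
Sum = 0.198086; FGT(1.5) = 0.198086 / 129 = 0.0015.

0.0015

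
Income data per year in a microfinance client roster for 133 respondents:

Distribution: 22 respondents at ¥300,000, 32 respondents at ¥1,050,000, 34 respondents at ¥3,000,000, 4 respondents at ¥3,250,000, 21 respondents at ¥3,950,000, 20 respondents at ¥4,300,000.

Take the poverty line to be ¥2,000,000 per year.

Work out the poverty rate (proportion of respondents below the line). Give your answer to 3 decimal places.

0.406

54 of the 133 respondents have income below ¥2,000,000.
H = 54/133 = 0.406.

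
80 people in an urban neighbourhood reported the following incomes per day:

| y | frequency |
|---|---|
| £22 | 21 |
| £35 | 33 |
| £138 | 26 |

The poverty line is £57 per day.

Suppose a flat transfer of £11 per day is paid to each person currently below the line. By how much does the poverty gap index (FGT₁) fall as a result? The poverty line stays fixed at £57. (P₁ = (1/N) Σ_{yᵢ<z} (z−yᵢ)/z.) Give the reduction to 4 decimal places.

0.1303

Before: below the line — 21×£22, 33×£35; poverty gap index (FGT₁) = 0.320395.
After the £11 transfer: below the line — 21×£33, 33×£46; poverty gap index (FGT₁) = 0.190132.
Reduction = 0.320395 − 0.190132 = 0.1303.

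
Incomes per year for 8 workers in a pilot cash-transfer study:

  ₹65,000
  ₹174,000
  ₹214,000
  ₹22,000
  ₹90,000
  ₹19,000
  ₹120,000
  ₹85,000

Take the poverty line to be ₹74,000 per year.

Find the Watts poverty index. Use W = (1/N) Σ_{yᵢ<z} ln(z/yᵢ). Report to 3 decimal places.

Below the line: ₹19,000, ₹22,000, ₹65,000 (q = 3 of N = 8).
Log shortfalls: ln(74000/19000) = 1.3596; ln(74000/22000) = 1.2130; ln(74000/65000) = 0.1297.
W = 2.702327 / 8 = 0.338.

0.338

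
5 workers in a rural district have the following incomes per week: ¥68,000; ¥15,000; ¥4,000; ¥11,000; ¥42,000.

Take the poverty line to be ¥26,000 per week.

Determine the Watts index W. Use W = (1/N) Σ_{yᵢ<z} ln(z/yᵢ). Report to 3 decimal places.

0.656

Below z: ¥4,000, ¥11,000, ¥15,000 (q = 3 of N = 5).
ln(z/y) terms: ln(26000/4000) = 1.8718; ln(26000/11000) = 0.8602; ln(26000/15000) = 0.5500.
W = 3.282050 / 5 = 0.656.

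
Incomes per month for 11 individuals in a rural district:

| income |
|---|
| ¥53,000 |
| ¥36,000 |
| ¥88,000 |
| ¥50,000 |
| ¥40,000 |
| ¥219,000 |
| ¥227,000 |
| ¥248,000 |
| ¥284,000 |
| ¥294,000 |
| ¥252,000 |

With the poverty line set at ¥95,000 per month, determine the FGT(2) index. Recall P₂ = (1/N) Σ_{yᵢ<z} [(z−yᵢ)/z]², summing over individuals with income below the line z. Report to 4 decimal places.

Incomes under z: ¥36,000, ¥40,000, ¥50,000, ¥53,000, ¥88,000 (q = 5 of N = 11).
Relative gaps: (95000−36000)/95000 = 0.6211; (95000−40000)/95000 = 0.5789; (95000−50000)/95000 = 0.4737; (95000−53000)/95000 = 0.4421; (95000−88000)/95000 = 0.0737.
Squared: 0.3857; 0.3352; 0.2244; 0.1955; 0.0054.
Sum = 1.146150; P₂ = 1.146150 / 11 = 0.1042.

0.1042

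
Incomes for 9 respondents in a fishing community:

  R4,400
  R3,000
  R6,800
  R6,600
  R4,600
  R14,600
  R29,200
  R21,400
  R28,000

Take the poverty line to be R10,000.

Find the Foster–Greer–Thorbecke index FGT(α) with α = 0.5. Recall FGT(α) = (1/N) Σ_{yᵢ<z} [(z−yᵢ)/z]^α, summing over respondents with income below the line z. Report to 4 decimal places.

0.3854

Poor units: R3,000, R4,400, R4,600, R6,600, R6,800 (q = 5 of N = 9).
Gap ratios (z−y)/z: (10000−3000)/10000 = 0.7000; (10000−4400)/10000 = 0.5600; (10000−4600)/10000 = 0.5400; (10000−6600)/10000 = 0.3400; (10000−6800)/10000 = 0.3200.
Raised to α = 0.5: 0.83666; 0.74833; 0.73485; 0.58310; 0.56569.
Sum = 3.468619; FGT(0.5) = 3.468619 / 9 = 0.3854.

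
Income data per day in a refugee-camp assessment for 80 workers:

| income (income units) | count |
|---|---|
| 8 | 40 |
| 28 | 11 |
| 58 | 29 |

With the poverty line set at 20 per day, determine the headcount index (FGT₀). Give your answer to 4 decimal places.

0.5000

40 of the 80 workers have income below 20.
H = 40/80 = 0.5000.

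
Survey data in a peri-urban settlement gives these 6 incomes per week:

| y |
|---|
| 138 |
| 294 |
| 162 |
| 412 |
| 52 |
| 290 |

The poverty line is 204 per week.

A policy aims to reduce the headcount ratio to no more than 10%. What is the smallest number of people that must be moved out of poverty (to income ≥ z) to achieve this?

Currently q = 3 of N = 6 are below the line (H = 0.500).
A headcount ratio of at most 10% allows at most ⌊0.10 × 6⌋ = 0 poor people.
So at least 3 − 0 = 3 must be lifted.

3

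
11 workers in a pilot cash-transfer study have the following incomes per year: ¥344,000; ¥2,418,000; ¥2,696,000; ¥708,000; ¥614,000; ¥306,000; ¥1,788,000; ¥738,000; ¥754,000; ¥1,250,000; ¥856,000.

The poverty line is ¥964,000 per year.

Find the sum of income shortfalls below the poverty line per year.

Below z: ¥306,000, ¥344,000, ¥614,000, ¥708,000, ¥738,000, ¥754,000, ¥856,000 (q = 7 of N = 11).
Individual gaps: 964000−306000 = 658000; 964000−344000 = 620000; 964000−614000 = 350000; 964000−708000 = 256000; 964000−738000 = 226000; 964000−754000 = 210000; 964000−856000 = 108000.
Aggregate gap = ¥2,428,000.

¥2,428,000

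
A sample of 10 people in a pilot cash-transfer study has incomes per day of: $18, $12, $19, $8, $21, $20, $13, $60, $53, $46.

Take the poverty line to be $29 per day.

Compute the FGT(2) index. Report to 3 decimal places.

0.161

Poor units: $8, $12, $13, $18, $19, $20, $21 (q = 7 of N = 10).
Shortfall ratios: (29−8)/29 = 0.7241; (29−12)/29 = 0.5862; (29−13)/29 = 0.5517; (29−18)/29 = 0.3793; (29−19)/29 = 0.3448; (29−20)/29 = 0.3103; (29−21)/29 = 0.2759.
Squared: 0.5244; 0.3436; 0.3044; 0.1439; 0.1189; 0.0963; 0.0761.
Sum = 1.607610; P₂ = 1.607610 / 10 = 0.161.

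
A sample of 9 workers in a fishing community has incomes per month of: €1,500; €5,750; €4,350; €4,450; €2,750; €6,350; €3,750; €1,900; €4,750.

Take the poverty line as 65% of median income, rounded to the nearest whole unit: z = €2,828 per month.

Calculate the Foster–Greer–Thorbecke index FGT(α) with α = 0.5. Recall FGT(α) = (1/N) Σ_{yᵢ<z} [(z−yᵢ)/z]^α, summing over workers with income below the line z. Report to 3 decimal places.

Incomes under z: €1,500, €1,900, €2,750 (q = 3 of N = 9).
Normalized shortfalls: (2828−1500)/2828 = 0.4696; (2828−1900)/2828 = 0.3281; (2828−2750)/2828 = 0.0276.
Raised to α = 0.5: 0.68527; 0.57284; 0.16608.
Sum = 1.424184; FGT(0.5) = 1.424184 / 9 = 0.158.

0.158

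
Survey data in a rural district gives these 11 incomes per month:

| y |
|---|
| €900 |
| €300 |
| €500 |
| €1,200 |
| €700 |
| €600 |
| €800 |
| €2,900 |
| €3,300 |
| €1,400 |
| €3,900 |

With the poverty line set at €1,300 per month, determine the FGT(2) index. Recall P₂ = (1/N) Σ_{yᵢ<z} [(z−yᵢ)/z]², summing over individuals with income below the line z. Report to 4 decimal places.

0.1565

Below z: €300, €500, €600, €700, €800, €900, €1,200 (q = 7 of N = 11).
Shortfall ratios: (1300−300)/1300 = 0.7692; (1300−500)/1300 = 0.6154; (1300−600)/1300 = 0.5385; (1300−700)/1300 = 0.4615; (1300−800)/1300 = 0.3846; (1300−900)/1300 = 0.3077; (1300−1200)/1300 = 0.0769.
Squared: 0.5917; 0.3787; 0.2899; 0.2130; 0.1479; 0.0947; 0.0059.
Sum = 1.721893; P₂ = 1.721893 / 11 = 0.1565.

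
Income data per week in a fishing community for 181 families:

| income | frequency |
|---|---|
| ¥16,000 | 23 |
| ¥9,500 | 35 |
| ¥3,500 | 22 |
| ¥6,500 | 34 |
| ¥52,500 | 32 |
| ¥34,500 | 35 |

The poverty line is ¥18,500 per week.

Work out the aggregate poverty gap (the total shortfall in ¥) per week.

¥1,110,500

Below z: 22×¥3,500, 34×¥6,500, 35×¥9,500, 23×¥16,000 (q = 114 of N = 181).
Individual gaps: 22×(18500−3500) = 330000; 34×(18500−6500) = 408000; 35×(18500−9500) = 315000; 23×(18500−16000) = 57500.
Aggregate gap = ¥1,110,500.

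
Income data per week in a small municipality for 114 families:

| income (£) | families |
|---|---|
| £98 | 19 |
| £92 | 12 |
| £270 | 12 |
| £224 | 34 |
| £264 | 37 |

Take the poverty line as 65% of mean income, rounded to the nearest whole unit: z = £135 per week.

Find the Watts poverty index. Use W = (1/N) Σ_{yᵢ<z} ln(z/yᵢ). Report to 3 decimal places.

0.094

Below the line: 12×£92, 19×£98 (q = 31 of N = 114).
Log gaps: ln(135/92) = 0.3835 (×12); ln(135/98) = 0.3203 (×19).
W = 10.687673 / 114 = 0.094.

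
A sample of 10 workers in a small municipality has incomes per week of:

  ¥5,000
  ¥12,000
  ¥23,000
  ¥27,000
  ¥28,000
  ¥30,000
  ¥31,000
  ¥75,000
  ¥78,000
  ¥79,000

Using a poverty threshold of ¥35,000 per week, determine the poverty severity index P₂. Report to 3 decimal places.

Poor units: ¥5,000, ¥12,000, ¥23,000, ¥27,000, ¥28,000, ¥30,000, ¥31,000 (q = 7 of N = 10).
Normalized shortfalls: (35000−5000)/35000 = 0.8571; (35000−12000)/35000 = 0.6571; (35000−23000)/35000 = 0.3429; (35000−27000)/35000 = 0.2286; (35000−28000)/35000 = 0.2000; (35000−30000)/35000 = 0.1429; (35000−31000)/35000 = 0.1143.
Squared: 0.7347; 0.4318; 0.1176; 0.0522; 0.0400; 0.0204; 0.0131.
Sum = 1.409796; P₂ = 1.409796 / 10 = 0.141.

0.141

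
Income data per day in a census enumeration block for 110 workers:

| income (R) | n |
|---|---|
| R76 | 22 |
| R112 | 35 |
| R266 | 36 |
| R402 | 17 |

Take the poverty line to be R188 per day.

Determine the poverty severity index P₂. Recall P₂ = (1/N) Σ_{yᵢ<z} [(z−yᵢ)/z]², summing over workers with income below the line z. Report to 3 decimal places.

0.123

Below z: 22×R76, 35×R112 (q = 57 of N = 110).
Shortfall ratios: (188−76)/188 = 0.5957 (×22); (188−112)/188 = 0.4043 (×35).
Squared: 0.3549 (×22); 0.1634 (×35).
Sum = 13.527841; P₂ = 13.527841 / 110 = 0.123.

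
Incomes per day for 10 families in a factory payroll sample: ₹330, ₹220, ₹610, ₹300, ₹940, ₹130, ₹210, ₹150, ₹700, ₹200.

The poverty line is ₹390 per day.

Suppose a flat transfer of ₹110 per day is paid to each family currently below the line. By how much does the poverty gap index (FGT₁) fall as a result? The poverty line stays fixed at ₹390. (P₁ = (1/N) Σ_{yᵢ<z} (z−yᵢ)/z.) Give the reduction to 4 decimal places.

0.1795

Before: below the line — ₹130, ₹150, ₹200, ₹210, ₹220, ₹300, ₹330; poverty gap index (FGT₁) = 0.305128.
After the ₹110 transfer: below the line — ₹240, ₹260, ₹310, ₹320, ₹330; poverty gap index (FGT₁) = 0.125641.
Reduction = 0.305128 − 0.125641 = 0.1795.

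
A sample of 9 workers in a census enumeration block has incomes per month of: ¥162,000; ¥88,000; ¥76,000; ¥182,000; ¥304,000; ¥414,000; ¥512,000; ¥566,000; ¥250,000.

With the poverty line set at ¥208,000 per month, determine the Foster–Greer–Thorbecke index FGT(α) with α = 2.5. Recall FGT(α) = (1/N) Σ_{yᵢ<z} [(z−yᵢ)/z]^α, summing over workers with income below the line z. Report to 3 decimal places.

0.067

Below the line: ¥76,000, ¥88,000, ¥162,000, ¥182,000 (q = 4 of N = 9).
Gap ratios (z−y)/z: (208000−76000)/208000 = 0.6346; (208000−88000)/208000 = 0.5769; (208000−162000)/208000 = 0.2212; (208000−182000)/208000 = 0.1250.
Raised to α = 2.5: 0.32083; 0.25281; 0.02300; 0.00552.
Sum = 0.602166; FGT(2.5) = 0.602166 / 9 = 0.067.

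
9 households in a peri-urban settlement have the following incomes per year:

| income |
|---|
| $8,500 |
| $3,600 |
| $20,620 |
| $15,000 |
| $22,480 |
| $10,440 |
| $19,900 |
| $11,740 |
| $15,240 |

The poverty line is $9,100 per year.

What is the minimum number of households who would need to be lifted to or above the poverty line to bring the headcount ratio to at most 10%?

Currently q = 2 of N = 9 are below the line (H = 0.222).
A headcount ratio of at most 10% allows at most ⌊0.10 × 9⌋ = 0 poor households.
So at least 2 − 0 = 2 must be lifted.

2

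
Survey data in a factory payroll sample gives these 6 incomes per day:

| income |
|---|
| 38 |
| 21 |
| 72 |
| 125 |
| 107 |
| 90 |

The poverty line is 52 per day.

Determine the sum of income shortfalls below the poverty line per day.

Poor units: 21, 38 (q = 2 of N = 6).
Individual gaps: 52−21 = 31; 52−38 = 14.
Aggregate gap = 45.

45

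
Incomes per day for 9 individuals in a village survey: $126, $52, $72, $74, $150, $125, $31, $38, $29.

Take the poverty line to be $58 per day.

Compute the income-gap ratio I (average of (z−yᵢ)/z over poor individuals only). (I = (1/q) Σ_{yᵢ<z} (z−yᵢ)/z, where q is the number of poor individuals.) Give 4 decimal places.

0.3534

Below z: $29, $31, $38, $52 (q = 4 of N = 9).
Shortfall ratios (z−y)/z: 0.5000, 0.4655, 0.3448, 0.1034; sum = 1.413793.
I averages over the q = 4 poor units only: 1.413793 / 4 = 0.3534.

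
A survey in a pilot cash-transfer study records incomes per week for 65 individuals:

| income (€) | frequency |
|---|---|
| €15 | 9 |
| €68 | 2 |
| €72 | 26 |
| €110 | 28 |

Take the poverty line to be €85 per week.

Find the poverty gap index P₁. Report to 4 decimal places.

Incomes under z: 9×€15, 2×€68, 26×€72 (q = 37 of N = 65).
Gap ratios (z−y)/z: (85−15)/85 = 0.8235 (×9); (85−68)/85 = 0.2000 (×2); (85−72)/85 = 0.1529 (×26).
Sum of shortfalls = 11.788235; P₁ averages over all N: 11.788235 / 65 = 0.1814.

0.1814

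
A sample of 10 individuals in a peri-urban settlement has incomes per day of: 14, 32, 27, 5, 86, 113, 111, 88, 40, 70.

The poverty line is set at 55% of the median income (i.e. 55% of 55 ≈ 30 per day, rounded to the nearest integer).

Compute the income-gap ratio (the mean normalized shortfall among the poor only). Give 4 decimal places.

0.4889

Poor units: 5, 14, 27 (q = 3 of N = 10).
Shortfall ratios (z−y)/z: 0.8333, 0.5333, 0.1000; sum = 1.466667.
The income-gap ratio divides by q (the poor only): 1.466667 / 3 = 0.4889.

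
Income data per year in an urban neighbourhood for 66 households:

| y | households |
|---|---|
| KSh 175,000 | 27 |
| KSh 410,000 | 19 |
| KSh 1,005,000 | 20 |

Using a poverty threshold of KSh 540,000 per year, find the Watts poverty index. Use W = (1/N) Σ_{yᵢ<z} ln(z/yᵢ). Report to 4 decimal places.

Below the line: 27×KSh 175,000, 19×KSh 410,000 (q = 46 of N = 66).
Log gaps: ln(540000/175000) = 1.1268 (×27); ln(540000/410000) = 0.2754 (×19).
W = 35.655973 / 66 = 0.5402.

0.5402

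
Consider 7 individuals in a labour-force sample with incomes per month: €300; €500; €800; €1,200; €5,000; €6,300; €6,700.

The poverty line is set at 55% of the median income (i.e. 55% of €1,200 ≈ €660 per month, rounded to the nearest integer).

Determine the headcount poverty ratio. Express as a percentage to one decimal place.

2 of the 7 individuals have income below €660.
H = 2/7 = 28.6%.

28.6%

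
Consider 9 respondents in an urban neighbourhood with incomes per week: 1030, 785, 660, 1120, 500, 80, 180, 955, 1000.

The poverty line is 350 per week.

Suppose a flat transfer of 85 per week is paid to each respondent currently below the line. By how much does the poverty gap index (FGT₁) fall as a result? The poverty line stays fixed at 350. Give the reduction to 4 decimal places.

0.0540

Before: below the line — 80, 180; poverty gap index (FGT₁) = 0.139683.
After the 85 transfer: below the line — 165, 265; poverty gap index (FGT₁) = 0.085714.
Reduction = 0.139683 − 0.085714 = 0.0540.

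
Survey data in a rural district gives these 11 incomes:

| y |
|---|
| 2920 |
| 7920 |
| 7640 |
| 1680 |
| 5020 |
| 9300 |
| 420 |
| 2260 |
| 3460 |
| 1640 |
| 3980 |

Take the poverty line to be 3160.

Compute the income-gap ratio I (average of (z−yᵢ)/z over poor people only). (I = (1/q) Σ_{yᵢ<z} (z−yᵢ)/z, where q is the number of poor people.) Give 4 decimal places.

Incomes under z: 420, 1640, 1680, 2260, 2920 (q = 5 of N = 11).
Shortfall ratios (z−y)/z: 0.8671, 0.4810, 0.4684, 0.2848, 0.0759; sum = 2.177215.
I averages over the q = 5 poor units only: 2.177215 / 5 = 0.4354.

0.4354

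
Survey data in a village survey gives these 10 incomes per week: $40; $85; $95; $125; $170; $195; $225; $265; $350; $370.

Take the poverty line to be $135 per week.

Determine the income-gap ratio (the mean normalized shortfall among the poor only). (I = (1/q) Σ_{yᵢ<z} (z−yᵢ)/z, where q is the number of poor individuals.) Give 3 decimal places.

Poor units: $40, $85, $95, $125 (q = 4 of N = 10).
Relative gaps: 0.7037, 0.3704, 0.2963, 0.0741; sum = 1.444444.
The income-gap ratio divides by q (the poor only): 1.444444 / 4 = 0.361.

0.361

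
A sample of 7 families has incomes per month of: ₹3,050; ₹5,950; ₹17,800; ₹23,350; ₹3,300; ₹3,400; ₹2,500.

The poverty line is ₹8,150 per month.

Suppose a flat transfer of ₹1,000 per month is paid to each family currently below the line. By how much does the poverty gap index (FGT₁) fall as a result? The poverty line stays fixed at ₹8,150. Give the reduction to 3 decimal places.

Before: below the line — ₹2,500, ₹3,050, ₹3,300, ₹3,400, ₹5,950; poverty gap index (FGT₁) = 0.39527.
After the ₹1,000 transfer: below the line — ₹3,500, ₹4,050, ₹4,300, ₹4,400, ₹6,950; poverty gap index (FGT₁) = 0.30762.
Reduction = 0.39527 − 0.30762 = 0.088.

0.088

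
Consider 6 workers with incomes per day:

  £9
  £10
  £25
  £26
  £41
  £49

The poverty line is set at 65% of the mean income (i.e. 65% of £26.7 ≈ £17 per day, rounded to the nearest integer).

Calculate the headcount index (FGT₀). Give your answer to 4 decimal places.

2 of the 6 workers have income below £17.
H = 2/6 = 0.3333.

0.3333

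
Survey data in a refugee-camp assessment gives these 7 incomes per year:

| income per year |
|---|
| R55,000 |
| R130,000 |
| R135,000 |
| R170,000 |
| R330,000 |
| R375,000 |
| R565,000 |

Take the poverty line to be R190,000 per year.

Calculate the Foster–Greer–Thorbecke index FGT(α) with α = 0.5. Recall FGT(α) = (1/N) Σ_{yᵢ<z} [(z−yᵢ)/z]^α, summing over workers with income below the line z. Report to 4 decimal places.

Incomes under z: R55,000, R130,000, R135,000, R170,000 (q = 4 of N = 7).
Normalized shortfalls: (190000−55000)/190000 = 0.7105; (190000−130000)/190000 = 0.3158; (190000−135000)/190000 = 0.2895; (190000−170000)/190000 = 0.1053.
Raised to α = 0.5: 0.84293; 0.56195; 0.53803; 0.32444.
Sum = 2.267349; FGT(0.5) = 2.267349 / 7 = 0.3239.

0.3239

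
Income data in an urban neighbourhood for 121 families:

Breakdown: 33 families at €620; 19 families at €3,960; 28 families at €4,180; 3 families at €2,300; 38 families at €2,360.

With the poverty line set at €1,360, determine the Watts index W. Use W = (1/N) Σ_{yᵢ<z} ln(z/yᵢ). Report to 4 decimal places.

0.2142

Poor units: 33×€620 (q = 33 of N = 121).
ln(z/y) terms: ln(1360/620) = 0.7855 (×33).
W = 25.922177 / 121 = 0.2142.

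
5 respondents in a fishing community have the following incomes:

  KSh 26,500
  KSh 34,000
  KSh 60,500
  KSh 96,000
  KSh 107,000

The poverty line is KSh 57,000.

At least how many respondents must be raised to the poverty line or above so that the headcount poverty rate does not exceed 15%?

2

Currently q = 2 of N = 5 are below the line (H = 0.400).
A headcount ratio of at most 15% allows at most ⌊0.15 × 5⌋ = 0 poor respondents.
So at least 2 − 0 = 2 must be lifted.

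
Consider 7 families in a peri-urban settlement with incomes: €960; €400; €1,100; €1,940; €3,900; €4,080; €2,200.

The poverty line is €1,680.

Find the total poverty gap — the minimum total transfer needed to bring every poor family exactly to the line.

€2,580

Incomes under z: €400, €960, €1,100 (q = 3 of N = 7).
Individual gaps: 1680−400 = 1280; 1680−960 = 720; 1680−1100 = 580.
Aggregate gap = €2,580.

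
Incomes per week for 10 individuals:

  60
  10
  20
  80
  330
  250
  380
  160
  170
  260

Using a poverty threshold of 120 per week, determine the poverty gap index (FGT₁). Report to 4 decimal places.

Below the line: 10, 20, 60, 80 (q = 4 of N = 10).
Gap ratios (z−y)/z: (120−10)/120 = 0.9167; (120−20)/120 = 0.8333; (120−60)/120 = 0.5000; (120−80)/120 = 0.3333.
Sum of shortfalls = 2.583333; P₁ averages over all N: 2.583333 / 10 = 0.2583.

0.2583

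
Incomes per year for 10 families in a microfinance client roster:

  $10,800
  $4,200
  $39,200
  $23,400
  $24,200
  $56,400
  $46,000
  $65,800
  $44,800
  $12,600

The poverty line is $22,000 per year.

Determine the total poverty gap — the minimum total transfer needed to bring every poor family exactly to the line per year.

Below the line: $4,200, $10,800, $12,600 (q = 3 of N = 10).
Individual gaps: 22000−4200 = 17800; 22000−10800 = 11200; 22000−12600 = 9400.
Aggregate gap = $38,400.

$38,400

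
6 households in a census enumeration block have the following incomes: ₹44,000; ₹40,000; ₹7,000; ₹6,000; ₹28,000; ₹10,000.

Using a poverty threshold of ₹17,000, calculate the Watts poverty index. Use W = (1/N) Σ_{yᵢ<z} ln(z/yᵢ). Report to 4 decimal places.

0.4099

Poor units: ₹6,000, ₹7,000, ₹10,000 (q = 3 of N = 6).
Log shortfalls: ln(17000/6000) = 1.0415; ln(17000/7000) = 0.8873; ln(17000/10000) = 0.5306.
W = 2.459385 / 6 = 0.4099.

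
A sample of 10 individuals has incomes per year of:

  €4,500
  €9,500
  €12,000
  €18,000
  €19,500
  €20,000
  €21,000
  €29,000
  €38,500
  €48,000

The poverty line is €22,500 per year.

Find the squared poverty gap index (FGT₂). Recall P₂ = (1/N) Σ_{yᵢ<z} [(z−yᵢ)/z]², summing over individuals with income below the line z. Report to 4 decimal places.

0.1266

Incomes under z: €4,500, €9,500, €12,000, €18,000, €19,500, €20,000, €21,000 (q = 7 of N = 10).
Normalized shortfalls: (22500−4500)/22500 = 0.8000; (22500−9500)/22500 = 0.5778; (22500−12000)/22500 = 0.4667; (22500−18000)/22500 = 0.2000; (22500−19500)/22500 = 0.1333; (22500−20000)/22500 = 0.1111; (22500−21000)/22500 = 0.0667.
Squared: 0.6400; 0.3338; 0.2178; 0.0400; 0.0178; 0.0123; 0.0044.
Sum = 1.266173; P₂ = 1.266173 / 10 = 0.1266.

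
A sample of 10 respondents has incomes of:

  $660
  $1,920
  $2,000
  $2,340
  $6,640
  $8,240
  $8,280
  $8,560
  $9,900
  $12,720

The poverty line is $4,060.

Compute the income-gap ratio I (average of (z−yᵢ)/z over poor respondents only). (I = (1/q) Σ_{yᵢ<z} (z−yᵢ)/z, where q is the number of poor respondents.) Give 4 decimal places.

Poor units: $660, $1,920, $2,000, $2,340 (q = 4 of N = 10).
Relative gaps: 0.8374, 0.5271, 0.5074, 0.4236; sum = 2.295567.
I averages over the q = 4 poor units only: 2.295567 / 4 = 0.5739.

0.5739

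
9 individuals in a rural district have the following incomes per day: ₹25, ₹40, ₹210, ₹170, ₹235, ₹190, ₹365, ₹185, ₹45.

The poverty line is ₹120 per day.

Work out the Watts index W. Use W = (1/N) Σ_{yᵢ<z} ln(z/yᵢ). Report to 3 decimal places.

Incomes under z: ₹25, ₹40, ₹45 (q = 3 of N = 9).
Log gaps: ln(120/25) = 1.5686; ln(120/40) = 1.0986; ln(120/45) = 0.9808.
W = 3.648057 / 9 = 0.405.

0.405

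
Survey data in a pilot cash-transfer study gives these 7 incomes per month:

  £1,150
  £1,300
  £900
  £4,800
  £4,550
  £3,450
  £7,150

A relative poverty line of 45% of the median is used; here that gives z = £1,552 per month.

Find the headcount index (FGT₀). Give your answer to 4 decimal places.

3 of the 7 respondents have income below £1,552.
H = 3/7 = 0.4286.

0.4286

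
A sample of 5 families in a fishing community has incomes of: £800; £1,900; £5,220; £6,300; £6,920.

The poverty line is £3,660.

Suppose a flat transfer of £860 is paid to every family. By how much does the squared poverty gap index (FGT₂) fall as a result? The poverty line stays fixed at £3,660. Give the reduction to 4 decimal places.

0.0966

Before: below the line — £800, £1,900; squared poverty gap index (FGT₂) = 0.168372.
After the £860 transfer: below the line — £1,660, £2,760; squared poverty gap index (FGT₂) = 0.071815.
Reduction = 0.168372 − 0.071815 = 0.0966.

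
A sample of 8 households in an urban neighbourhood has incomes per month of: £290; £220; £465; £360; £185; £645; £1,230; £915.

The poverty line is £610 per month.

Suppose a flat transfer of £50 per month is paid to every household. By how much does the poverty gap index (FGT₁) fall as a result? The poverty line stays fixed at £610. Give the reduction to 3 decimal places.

Before: below the line — £185, £220, £290, £360, £465; poverty gap index (FGT₁) = 0.31352.
After the £50 transfer: below the line — £235, £270, £340, £410, £515; poverty gap index (FGT₁) = 0.26230.
Reduction = 0.31352 − 0.26230 = 0.051.

0.051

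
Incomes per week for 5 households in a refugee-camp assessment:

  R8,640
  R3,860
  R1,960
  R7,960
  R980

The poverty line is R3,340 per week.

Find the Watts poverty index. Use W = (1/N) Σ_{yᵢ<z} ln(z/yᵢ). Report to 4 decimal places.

0.3518

Below z: R980, R1,960 (q = 2 of N = 5).
Log shortfalls: ln(3340/980) = 1.2262; ln(3340/1960) = 0.5330.
W = 1.759200 / 5 = 0.3518.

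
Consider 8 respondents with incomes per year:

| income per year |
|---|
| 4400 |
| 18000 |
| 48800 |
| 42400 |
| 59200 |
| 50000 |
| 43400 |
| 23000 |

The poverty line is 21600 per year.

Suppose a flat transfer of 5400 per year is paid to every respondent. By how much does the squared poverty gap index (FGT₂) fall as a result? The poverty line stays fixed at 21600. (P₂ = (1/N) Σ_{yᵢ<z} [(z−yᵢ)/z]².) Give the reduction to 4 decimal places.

0.0454

Before: below the line — 4400, 18000; squared poverty gap index (FGT₂) = 0.082733.
After the 5400 transfer: below the line — 9800; squared poverty gap index (FGT₂) = 0.037305.
Reduction = 0.082733 − 0.037305 = 0.0454.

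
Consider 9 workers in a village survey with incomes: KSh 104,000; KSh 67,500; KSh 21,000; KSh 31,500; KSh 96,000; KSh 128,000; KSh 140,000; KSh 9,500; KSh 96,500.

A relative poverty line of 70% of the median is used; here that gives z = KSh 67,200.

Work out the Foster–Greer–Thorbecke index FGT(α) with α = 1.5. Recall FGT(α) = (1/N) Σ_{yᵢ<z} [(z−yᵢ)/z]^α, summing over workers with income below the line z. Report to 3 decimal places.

Below the line: KSh 9,500, KSh 21,000, KSh 31,500 (q = 3 of N = 9).
Shortfall ratios: (67200−9500)/67200 = 0.8586; (67200−21000)/67200 = 0.6875; (67200−31500)/67200 = 0.5312.
Raised to α = 1.5: 0.79563; 0.57004; 0.38721.
Sum = 1.752884; FGT(1.5) = 1.752884 / 9 = 0.195.

0.195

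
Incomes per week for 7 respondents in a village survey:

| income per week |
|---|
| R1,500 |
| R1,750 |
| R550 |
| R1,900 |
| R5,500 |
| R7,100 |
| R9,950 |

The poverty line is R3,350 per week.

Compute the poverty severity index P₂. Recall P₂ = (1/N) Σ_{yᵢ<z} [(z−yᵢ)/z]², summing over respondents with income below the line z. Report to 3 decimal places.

Below the line: R550, R1,500, R1,750, R1,900 (q = 4 of N = 7).
Relative gaps: (3350−550)/3350 = 0.8358; (3350−1500)/3350 = 0.5522; (3350−1750)/3350 = 0.4776; (3350−1900)/3350 = 0.4328.
Squared: 0.6986; 0.3050; 0.2281; 0.1873.
Sum = 1.419024; P₂ = 1.419024 / 7 = 0.203.

0.203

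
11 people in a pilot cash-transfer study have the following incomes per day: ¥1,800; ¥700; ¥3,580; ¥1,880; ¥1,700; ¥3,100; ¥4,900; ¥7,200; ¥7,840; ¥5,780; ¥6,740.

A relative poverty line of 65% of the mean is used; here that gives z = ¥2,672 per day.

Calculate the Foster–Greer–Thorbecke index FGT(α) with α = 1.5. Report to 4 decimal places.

0.1092

Incomes under z: ¥700, ¥1,700, ¥1,800, ¥1,880 (q = 4 of N = 11).
Gap ratios (z−y)/z: (2672−700)/2672 = 0.7380; (2672−1700)/2672 = 0.3638; (2672−1800)/2672 = 0.3263; (2672−1880)/2672 = 0.2964.
Raised to α = 1.5: 0.63402; 0.21940; 0.18643; 0.16137.
Sum = 1.201234; FGT(1.5) = 1.201234 / 11 = 0.1092.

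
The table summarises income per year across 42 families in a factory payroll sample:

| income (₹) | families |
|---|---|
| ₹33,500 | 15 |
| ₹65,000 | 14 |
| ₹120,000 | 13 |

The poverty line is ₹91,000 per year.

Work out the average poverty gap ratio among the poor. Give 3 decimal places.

0.465

Poor units: 15×₹33,500, 14×₹65,000 (q = 29 of N = 42).
Shortfall ratios (z−y)/z: 0.6319 (×15), 0.2857 (×14); sum = 13.478022.
The income-gap ratio divides by q (the poor only): 13.478022 / 29 = 0.465.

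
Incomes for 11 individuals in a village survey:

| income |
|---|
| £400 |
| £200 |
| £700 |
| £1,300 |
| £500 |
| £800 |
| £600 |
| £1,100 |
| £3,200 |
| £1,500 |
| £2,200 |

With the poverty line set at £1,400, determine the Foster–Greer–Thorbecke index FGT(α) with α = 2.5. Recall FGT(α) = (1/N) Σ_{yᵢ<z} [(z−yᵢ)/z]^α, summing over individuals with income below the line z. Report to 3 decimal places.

0.183

Below the line: £200, £400, £500, £600, £700, £800, £1,100, £1,300 (q = 8 of N = 11).
Shortfall ratios: (1400−200)/1400 = 0.8571; (1400−400)/1400 = 0.7143; (1400−500)/1400 = 0.6429; (1400−600)/1400 = 0.5714; (1400−700)/1400 = 0.5000; (1400−800)/1400 = 0.4286; (1400−1100)/1400 = 0.2143; (1400−1300)/1400 = 0.0714.
Raised to α = 2.5: 0.68019; 0.43120; 0.33135; 0.24683; 0.17678; 0.12024; 0.02126; 0.00136.
Sum = 2.009218; FGT(2.5) = 2.009218 / 11 = 0.183.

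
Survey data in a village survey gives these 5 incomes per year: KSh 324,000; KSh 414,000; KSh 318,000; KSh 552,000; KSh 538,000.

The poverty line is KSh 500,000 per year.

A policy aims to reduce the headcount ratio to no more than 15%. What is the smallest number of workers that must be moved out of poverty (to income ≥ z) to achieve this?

Currently q = 3 of N = 5 are below the line (H = 0.600).
A headcount ratio of at most 15% allows at most ⌊0.15 × 5⌋ = 0 poor workers.
So at least 3 − 0 = 3 must be lifted.

3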